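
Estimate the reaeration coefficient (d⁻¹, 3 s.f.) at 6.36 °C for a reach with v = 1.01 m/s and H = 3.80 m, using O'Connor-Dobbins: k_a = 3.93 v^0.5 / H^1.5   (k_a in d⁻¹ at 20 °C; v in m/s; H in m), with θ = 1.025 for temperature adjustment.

k_a ≈ 0.381 d⁻¹

k_a(20) = 3.93 × 1.01^0.5 / 3.80^1.5 = 3.93 × 1.005 / 7.408 = 0.5332 d⁻¹.
k_a(6.36) = 0.5332 × 1.025^(6.36−20) = 0.5332 × 0.7140 = 0.3807 d⁻¹.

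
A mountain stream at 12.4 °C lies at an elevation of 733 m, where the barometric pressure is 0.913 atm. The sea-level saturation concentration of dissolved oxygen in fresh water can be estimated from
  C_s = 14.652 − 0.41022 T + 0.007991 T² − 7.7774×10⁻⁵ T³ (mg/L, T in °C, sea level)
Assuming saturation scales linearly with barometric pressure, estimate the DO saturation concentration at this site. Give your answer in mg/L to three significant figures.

At sea level: C_s = 14.652 − 0.41022×12.4 + 0.007991×12.4² − 7.7774×10⁻⁵×12.4³ = 10.65 mg/L.
Pressure correction: C_s' = 10.65 × 0.913 = 9.720 mg/L.

C_s ≈ 9.72 mg/L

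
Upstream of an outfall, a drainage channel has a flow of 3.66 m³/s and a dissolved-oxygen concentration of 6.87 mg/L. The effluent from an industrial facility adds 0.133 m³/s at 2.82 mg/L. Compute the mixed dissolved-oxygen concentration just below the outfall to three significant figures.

6.73 mg/L

Flow-weighted mixing: C = (Q_r C_r + Q_w C_w)/(Q_r + Q_w)
= (3.66×6.87 + 0.133×2.82)/(3.66 + 0.133) = 25.52/3.793 = 6.728 mg/L.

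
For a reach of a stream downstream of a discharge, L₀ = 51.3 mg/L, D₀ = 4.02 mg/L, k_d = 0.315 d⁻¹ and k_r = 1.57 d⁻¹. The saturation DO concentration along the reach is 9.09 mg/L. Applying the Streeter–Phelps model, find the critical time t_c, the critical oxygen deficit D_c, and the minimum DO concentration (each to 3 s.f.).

At the critical point dD/dt = 0, so k_d L₀ e^(−k_d t) = k_r D. Substituting D(t) from the Streeter–Phelps equation and solving for t gives
t_c = ln[(k_r/k_d)(1 − D₀(k_r−k_d)/(k_d L₀))] / (k_r−k_d).
Here k_r−k_d = 1.255 d⁻¹ and 1 − D₀(k_r−k_d)/(k_d L₀) = 1 − 4.02×1.255/(0.315×51.3) = 0.6878, so
t_c = ln(4.984 × 0.6878) / 1.255 = 1.232 / 1.255 = 0.9817 d.
D_c = (k_d/k_r) L₀ e^(−k_d t_c) = (0.315/1.57) × 51.3 × e^(−0.315×0.9817) = 0.2006 × 51.3 × 0.7340 = 7.555 mg/L.
Minimum DO = C_s − D_c = 9.09 − 7.555 = 1.535 mg/L.

t_c ≈ 0.982 d; D_c ≈ 7.55 mg/L; min DO ≈ 1.54 mg/L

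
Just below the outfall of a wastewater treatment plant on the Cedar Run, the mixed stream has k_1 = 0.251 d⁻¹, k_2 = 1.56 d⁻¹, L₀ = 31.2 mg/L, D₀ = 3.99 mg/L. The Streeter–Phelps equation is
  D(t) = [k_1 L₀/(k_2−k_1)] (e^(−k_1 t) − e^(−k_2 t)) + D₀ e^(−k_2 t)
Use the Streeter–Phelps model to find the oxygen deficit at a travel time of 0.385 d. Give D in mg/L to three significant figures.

D ≈ 4.34 mg/L

k_1 L₀/(k_2−k_1) = 0.251×31.2/(1.56−0.251) = 7.831/1.309 = 5.983 mg/L.
e^(−k_1 t) = e^(−0.251×0.3850) = 0.9079; e^(−k_2 t) = e^(−1.56×0.3850) = 0.5485.
D = 5.983 × (0.9079 − 0.5485) + 3.99 × 0.5485 = 2.150 + 2.188 = 4.339 mg/L.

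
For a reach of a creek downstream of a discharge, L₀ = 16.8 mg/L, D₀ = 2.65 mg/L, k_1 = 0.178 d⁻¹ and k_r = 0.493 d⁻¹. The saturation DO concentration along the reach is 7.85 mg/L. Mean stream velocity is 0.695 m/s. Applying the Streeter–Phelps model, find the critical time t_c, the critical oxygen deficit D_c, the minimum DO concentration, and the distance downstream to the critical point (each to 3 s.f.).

t_c = [1/(k_r−k_1)] ln[(k_r/k_1)(1 − D₀(k_r−k_1)/(k_1 L₀))]
= [1/(0.493−0.178)] ln[(0.493/0.178)(1 − 2.65×0.3150/(0.178×16.8))]
= (1/0.3150) ln[2.770 × 0.7209] = 3.175 × ln(1.997) = 3.175 × 0.6914 = 2.195 d.
D_c = (k_1/k_r) L₀ e^(−k_1 t_c) = (0.178/0.493) × 16.8 × e^(−0.178×2.195) = 0.3611 × 16.8 × 0.6766 = 4.104 mg/L.
Minimum DO = C_s − D_c = 7.85 − 4.104 = 3.746 mg/L.
x_c = v t_c = 0.695 m/s × 2.195 d × 86400 s/d = 131800 m ≈ 132 km.

t_c ≈ 2.19 d; D_c ≈ 4.10 mg/L; min DO ≈ 3.75 mg/L; x_c ≈ 132 km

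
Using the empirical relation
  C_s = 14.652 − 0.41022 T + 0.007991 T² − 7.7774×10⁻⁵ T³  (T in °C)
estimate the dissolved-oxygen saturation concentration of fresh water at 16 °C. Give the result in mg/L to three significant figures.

C_s = 14.652 − 0.41022×16 + 0.007991×16² − 7.7774×10⁻⁵×16³ = 9.816 mg/L.

C_s ≈ 9.82 mg/L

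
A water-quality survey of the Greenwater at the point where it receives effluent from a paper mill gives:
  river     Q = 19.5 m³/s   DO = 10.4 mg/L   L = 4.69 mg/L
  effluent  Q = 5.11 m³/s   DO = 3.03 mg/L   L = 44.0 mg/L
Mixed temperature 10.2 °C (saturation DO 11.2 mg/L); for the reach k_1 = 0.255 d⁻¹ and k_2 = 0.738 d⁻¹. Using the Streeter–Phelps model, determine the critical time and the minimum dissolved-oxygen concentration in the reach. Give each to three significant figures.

Mixed DO = (19.5×10.4 + 5.11×3.03)/(19.5+5.11) = 218.3/24.61 = 8.870 mg/L.
Mixed L₀ = (19.5×4.69 + 5.11×44.0)/(24.61) = 316.3/24.61 = 12.85 mg/L.
Initial deficit D₀ = C_s − DO₀ = 11.2 − 8.870 = 2.330 mg/L.
t_c = (1/0.4830) ln[(0.738/0.255)(1 − 2.330×0.4830/(0.255×12.85))] = 2.070 × ln(1.900) = 1.329 d.
D_c = (0.255/0.738) × 12.85 × e^(−0.255×1.329) = 0.3455 × 12.85 × 0.7125 = 3.164 mg/L.
Minimum DO = 11.2 − 3.164 = 8.036 mg/L.

t_c ≈ 1.33 d; minimum DO ≈ 8.04 mg/L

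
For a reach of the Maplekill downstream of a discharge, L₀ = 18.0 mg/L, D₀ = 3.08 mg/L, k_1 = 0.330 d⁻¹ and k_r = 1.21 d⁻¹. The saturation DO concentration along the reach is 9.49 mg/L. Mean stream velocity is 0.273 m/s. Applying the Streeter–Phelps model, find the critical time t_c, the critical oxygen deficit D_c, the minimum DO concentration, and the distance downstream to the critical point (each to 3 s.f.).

t_c ≈ 0.784 d; D_c ≈ 3.79 mg/L; min DO ≈ 5.70 mg/L; x_c ≈ 18.5 km

At the critical point dD/dt = 0, so k_1 L₀ e^(−k_1 t) = k_r D. Substituting D(t) from the Streeter–Phelps equation and solving for t gives
t_c = ln[(k_r/k_1)(1 − D₀(k_r−k_1)/(k_1 L₀))] / (k_r−k_1).
Here k_r−k_1 = 0.8800 d⁻¹ and 1 − D₀(k_r−k_1)/(k_1 L₀) = 1 − 3.08×0.8800/(0.330×18.0) = 0.5437, so
t_c = ln(3.667 × 0.5437) / 0.8800 = 0.6899 / 0.8800 = 0.7840 d.
L(t_c) = L₀ e^(−k_1 t_c) = 18.0 × 0.7720 = 13.90 mg/L, and at the critical point k_r D_c = k_1 L, so D_c = (0.330/1.21) × 13.90 = 3.790 mg/L.
Minimum DO = C_s − D_c = 9.49 − 3.790 = 5.700 mg/L.
x_c = v t_c = 0.273 m/s × 0.7840 d × 86400 s/d = 18490 m ≈ 18.5 km.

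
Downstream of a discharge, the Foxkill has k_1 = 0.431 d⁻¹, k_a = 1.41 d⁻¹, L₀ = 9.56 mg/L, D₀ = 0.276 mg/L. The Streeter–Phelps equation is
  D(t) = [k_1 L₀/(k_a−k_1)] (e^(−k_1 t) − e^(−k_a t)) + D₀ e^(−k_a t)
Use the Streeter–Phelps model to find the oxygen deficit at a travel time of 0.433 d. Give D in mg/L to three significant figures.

k_1 L₀/(k_a−k_1) = 0.431×9.56/(1.41−0.431) = 4.120/0.9790 = 4.209 mg/L.
e^(−k_1 t) = e^(−0.431×0.4330) = 0.8298; e^(−k_a t) = e^(−1.41×0.4330) = 0.5431.
D = 4.209 × (0.8298 − 0.5431) + 0.276 × 0.5431 = 1.207 + 0.1499 = 1.357 mg/L.

D ≈ 1.36 mg/L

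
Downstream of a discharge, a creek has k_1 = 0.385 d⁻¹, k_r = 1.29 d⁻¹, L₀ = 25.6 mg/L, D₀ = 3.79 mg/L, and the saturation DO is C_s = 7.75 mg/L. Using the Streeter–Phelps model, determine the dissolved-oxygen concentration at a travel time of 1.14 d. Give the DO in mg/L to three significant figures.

DO ≈ 2.36 mg/L

k_1 L₀/(k_r−k_1) = 0.385×25.6/(1.29−0.385) = 9.856/0.9050 = 10.89 mg/L.
e^(−k_1 t) = e^(−0.385×1.140) = 0.6447; e^(−k_r t) = e^(−1.29×1.140) = 0.2298.
D = 10.89 × (0.6447 − 0.2298) + 3.79 × 0.2298 = 4.519 + 0.8709 = 5.390 mg/L.
DO = C_s − D = 7.75 − 5.390 = 2.360 mg/L.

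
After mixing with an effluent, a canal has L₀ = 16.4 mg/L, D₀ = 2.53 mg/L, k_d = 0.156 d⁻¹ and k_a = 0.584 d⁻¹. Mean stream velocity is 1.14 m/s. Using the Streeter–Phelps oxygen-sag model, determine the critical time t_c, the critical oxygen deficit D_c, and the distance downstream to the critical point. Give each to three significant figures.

t_c = [1/(k_a−k_d)] ln[(k_a/k_d)(1 − D₀(k_a−k_d)/(k_d L₀))]
= [1/(0.584−0.156)] ln[(0.584/0.156)(1 − 2.53×0.4280/(0.156×16.4))]
= (1/0.4280) ln[3.744 × 0.5768] = 2.336 × ln(2.159) = 2.336 × 0.7697 = 1.798 d.
L(t_c) = L₀ e^(−k_d t_c) = 16.4 × 0.7554 = 12.39 mg/L, and at the critical point k_a D_c = k_d L, so D_c = (0.156/0.584) × 12.39 = 3.309 mg/L.
x_c = v t_c = 1.14 m/s × 1.798 d × 86400 s/d = 177100 m ≈ 177 km.

t_c ≈ 1.80 d; D_c ≈ 3.31 mg/L; x_c ≈ 177 km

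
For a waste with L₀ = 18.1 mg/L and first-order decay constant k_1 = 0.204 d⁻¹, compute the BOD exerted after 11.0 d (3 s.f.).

y_t = L₀(1 − e^(−k_1 t)) = 18.1 × (1 − e^(−0.204×11.0))
= 18.1 × (1 − 0.1060) = 18.1 × 0.8940 = 16.18 mg/L.

y ≈ 16.2 mg/L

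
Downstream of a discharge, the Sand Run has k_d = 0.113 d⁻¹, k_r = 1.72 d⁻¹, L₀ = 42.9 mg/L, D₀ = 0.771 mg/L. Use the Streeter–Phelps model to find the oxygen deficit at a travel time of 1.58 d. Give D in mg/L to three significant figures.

D ≈ 2.38 mg/L

k_d L₀/(k_r−k_d) = 0.113×42.9/(1.72−0.113) = 4.848/1.607 = 3.017 mg/L.
e^(−k_d t) = e^(−0.113×1.580) = 0.8365; e^(−k_r t) = e^(−1.72×1.580) = 0.06603.
D = 3.017 × (0.8365 − 0.06603) + 0.771 × 0.06603 = 2.324 + 0.05091 = 2.375 mg/L.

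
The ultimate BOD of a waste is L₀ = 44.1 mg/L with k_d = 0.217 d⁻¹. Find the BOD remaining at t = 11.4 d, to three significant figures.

L ≈ 3.72 mg/L

L_t = L₀ e^(−k_d t) = 44.1 × e^(−0.217×11.4) = 44.1 × 0.08426 = 3.716 mg/L.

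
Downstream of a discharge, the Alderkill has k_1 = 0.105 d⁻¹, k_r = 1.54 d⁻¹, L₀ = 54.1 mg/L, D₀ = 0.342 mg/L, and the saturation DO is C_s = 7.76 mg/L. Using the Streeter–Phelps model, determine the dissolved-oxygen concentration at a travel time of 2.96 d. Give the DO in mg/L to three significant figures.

k_1 L₀/(k_r−k_1) = 0.105×54.1/(1.54−0.105) = 5.681/1.435 = 3.959 mg/L.
e^(−k_1 t) = e^(−0.105×2.960) = 0.7329; e^(−k_r t) = e^(−1.54×2.960) = 0.01048.
D = 3.959 × (0.7329 − 0.01048) + 0.342 × 0.01048 = 2.860 + 0.003584 = 2.863 mg/L.
DO = C_s − D = 7.76 − 2.863 = 4.897 mg/L.

DO ≈ 4.90 mg/L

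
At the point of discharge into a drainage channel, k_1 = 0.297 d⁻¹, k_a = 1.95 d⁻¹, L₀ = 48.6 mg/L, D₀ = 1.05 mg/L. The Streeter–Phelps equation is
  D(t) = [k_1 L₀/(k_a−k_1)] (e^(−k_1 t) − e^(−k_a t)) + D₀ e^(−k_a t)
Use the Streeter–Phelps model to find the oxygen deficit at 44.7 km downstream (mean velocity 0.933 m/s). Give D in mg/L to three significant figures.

D ≈ 4.80 mg/L

Travel time t = x/v = 44.7 km / (0.933 m/s) = 44700 m / 0.933 m/s = 47910 s = 0.5545 d.
k_1 L₀/(k_a−k_1) = 0.297×48.6/(1.95−0.297) = 14.43/1.653 = 8.732 mg/L.
e^(−k_1 t) = e^(−0.297×0.5545) = 0.8482; e^(−k_a t) = e^(−1.95×0.5545) = 0.3392.
D = 8.732 × (0.8482 − 0.3392) + 1.05 × 0.3392 = 4.445 + 0.3561 = 4.801 mg/L.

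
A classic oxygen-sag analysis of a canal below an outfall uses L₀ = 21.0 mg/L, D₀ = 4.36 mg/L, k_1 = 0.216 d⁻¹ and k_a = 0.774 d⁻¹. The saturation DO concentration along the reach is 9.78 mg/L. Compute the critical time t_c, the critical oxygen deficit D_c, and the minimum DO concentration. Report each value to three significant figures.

t_c ≈ 0.910 d; D_c ≈ 4.81 mg/L; min DO ≈ 4.97 mg/L

With k_a/k_1 = 3.583 and 1 − D₀(k_a−k_1)/(k_1 L₀) = 0.4637,
t_c = ln(3.583 × 0.4637) / (0.774 − 0.216) = ln(1.661) / 0.5580 = 0.5077/0.5580 = 0.9098 d.
L(t_c) = L₀ e^(−k_1 t_c) = 21.0 × 0.8216 = 17.25 mg/L, and at the critical point k_a D_c = k_1 L, so D_c = (0.216/0.774) × 17.25 = 4.815 mg/L.
Minimum DO = C_s − D_c = 9.78 − 4.815 = 4.965 mg/L.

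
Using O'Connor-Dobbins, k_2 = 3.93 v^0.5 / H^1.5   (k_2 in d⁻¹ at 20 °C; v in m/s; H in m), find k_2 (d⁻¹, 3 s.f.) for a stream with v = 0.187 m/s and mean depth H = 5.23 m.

k_2 ≈ 0.142 d⁻¹

k_2 = 3.93 × 0.187^0.5 / 5.23^1.5 = 3.93 × 0.4324 / 11.96 = 0.1421 d⁻¹.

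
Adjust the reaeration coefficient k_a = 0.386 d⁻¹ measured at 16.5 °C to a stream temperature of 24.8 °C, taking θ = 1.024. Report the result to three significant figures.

k_a ≈ 0.470 d⁻¹

k_a(T₂) = k_a(T₁) · θ^(T₂−T₁) = 0.386 × 1.024^(24.8−16.5)
= 0.386 × 1.024^8.30 = 0.386 × 1.218 = 0.4700 d⁻¹.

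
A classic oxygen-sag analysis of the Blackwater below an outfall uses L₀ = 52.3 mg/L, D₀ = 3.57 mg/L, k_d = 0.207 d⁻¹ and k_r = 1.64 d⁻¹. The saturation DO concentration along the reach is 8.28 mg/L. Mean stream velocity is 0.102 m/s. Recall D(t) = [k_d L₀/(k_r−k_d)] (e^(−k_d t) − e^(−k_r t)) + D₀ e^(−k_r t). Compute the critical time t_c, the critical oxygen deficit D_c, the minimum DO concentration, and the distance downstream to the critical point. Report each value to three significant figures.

t_c ≈ 0.998 d; D_c ≈ 5.37 mg/L; min DO ≈ 2.91 mg/L; x_c ≈ 8.79 km

t_c = [1/(k_r−k_d)] ln[(k_r/k_d)(1 − D₀(k_r−k_d)/(k_d L₀))]
= [1/(1.64−0.207)] ln[(1.64/0.207)(1 − 3.57×1.433/(0.207×52.3))]
= (1/1.433) ln[7.923 × 0.5275] = 0.6978 × ln(4.179) = 0.6978 × 1.430 = 0.9979 d.
L(t_c) = L₀ e^(−k_d t_c) = 52.3 × 0.8134 = 42.54 mg/L, and at the critical point k_r D_c = k_d L, so D_c = (0.207/1.64) × 42.54 = 5.369 mg/L.
Minimum DO = C_s − D_c = 8.28 − 5.369 = 2.911 mg/L.
x_c = v t_c = 0.102 m/s × 0.9979 d × 86400 s/d = 8795 m ≈ 8.79 km.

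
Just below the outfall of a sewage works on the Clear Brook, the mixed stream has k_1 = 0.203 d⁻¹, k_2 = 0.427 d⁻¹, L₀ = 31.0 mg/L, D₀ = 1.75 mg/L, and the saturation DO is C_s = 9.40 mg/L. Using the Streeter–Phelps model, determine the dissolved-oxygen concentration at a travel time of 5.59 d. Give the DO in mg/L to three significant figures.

k_1 L₀/(k_2−k_1) = 0.203×31.0/(0.427−0.203) = 6.293/0.2240 = 28.09 mg/L.
e^(−k_1 t) = e^(−0.203×5.590) = 0.3215; e^(−k_2 t) = e^(−0.427×5.590) = 0.09191.
D = 28.09 × (0.3215 − 0.09191) + 1.75 × 0.09191 = 6.450 + 0.1608 = 6.611 mg/L.
DO = C_s − D = 9.40 − 6.611 = 2.789 mg/L.

DO ≈ 2.79 mg/L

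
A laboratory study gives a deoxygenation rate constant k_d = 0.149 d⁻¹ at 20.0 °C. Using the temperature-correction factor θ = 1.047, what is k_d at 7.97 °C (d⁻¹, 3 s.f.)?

k_d ≈ 0.0857 d⁻¹

k_d(T₂) = k_d(T₁) · θ^(T₂−T₁) = 0.149 × 1.047^(7.97−20.0)
= 0.149 × 1.047^-12.0 = 0.149 × 0.5755 = 0.08575 d⁻¹.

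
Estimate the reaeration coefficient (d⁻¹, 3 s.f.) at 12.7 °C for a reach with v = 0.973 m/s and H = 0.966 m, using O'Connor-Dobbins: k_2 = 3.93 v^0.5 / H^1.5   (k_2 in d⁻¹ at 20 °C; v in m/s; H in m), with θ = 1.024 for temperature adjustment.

k_2 ≈ 3.43 d⁻¹

k_2(20) = 3.93 × 0.973^0.5 / 0.966^1.5 = 3.93 × 0.9864 / 0.9494 = 4.083 d⁻¹.
k_2(12.7) = 4.083 × 1.024^(12.7−20) = 4.083 × 0.8410 = 3.434 d⁻¹.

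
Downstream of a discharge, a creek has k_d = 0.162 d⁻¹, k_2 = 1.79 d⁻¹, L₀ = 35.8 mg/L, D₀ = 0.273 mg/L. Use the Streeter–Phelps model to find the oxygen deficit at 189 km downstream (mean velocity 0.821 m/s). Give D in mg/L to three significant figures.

Travel time t = x/v = 189 km / (0.821 m/s) = 189000 m / 0.821 m/s = 230200 s = 2.664 d.
k_d L₀/(k_2−k_d) = 0.162×35.8/(1.79−0.162) = 5.800/1.628 = 3.562 mg/L.
e^(−k_d t) = e^(−0.162×2.664) = 0.6494; e^(−k_2 t) = e^(−1.79×2.664) = 0.008486.
D = 3.562 × (0.6494 − 0.008486) + 0.273 × 0.008486 = 2.283 + 0.002317 = 2.286 mg/L.

D ≈ 2.29 mg/L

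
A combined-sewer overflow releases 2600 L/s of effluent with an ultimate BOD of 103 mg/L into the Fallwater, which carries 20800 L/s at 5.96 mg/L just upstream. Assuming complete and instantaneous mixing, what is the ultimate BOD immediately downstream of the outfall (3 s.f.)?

16.7 mg/L

Flow-weighted mixing: C = (Q_r C_r + Q_w C_w)/(Q_r + Q_w)
= (20800×5.96 + 2600×103)/(20800 + 2600) = 391800/23400 = 16.74 mg/L.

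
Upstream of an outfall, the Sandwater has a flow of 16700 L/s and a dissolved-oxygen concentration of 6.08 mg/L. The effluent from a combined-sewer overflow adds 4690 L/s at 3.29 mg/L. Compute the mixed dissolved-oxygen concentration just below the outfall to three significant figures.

Flow-weighted mixing: C = (Q_r C_r + Q_w C_w)/(Q_r + Q_w)
= (16700×6.08 + 4690×3.29)/(16700 + 4690) = 117000/21390 = 5.468 mg/L.

5.47 mg/L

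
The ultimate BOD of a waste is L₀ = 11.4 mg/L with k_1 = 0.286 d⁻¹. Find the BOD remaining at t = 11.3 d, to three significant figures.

L ≈ 0.450 mg/L

L_t = L₀ e^(−k_1 t) = 11.4 × e^(−0.286×11.3) = 11.4 × 0.03949 = 0.4501 mg/L.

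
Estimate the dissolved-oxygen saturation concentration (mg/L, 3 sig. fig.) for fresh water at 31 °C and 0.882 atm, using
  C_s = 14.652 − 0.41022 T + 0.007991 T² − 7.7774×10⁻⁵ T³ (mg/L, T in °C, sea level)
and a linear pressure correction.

At sea level: C_s = 14.652 − 0.41022×31 + 0.007991×31² − 7.7774×10⁻⁵×31³ = 7.298 mg/L.
Pressure correction: C_s' = 7.298 × 0.882 = 6.436 mg/L.

C_s ≈ 6.44 mg/L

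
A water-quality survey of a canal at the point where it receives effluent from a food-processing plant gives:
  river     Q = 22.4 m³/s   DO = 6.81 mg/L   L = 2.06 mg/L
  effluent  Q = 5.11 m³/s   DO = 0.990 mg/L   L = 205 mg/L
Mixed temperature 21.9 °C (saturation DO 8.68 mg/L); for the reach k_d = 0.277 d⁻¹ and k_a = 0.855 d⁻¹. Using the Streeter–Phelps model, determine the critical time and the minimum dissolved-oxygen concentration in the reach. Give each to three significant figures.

t_c ≈ 1.66 d; minimum DO ≈ 0.545 mg/L

Mixed DO = (22.4×6.81 + 5.11×0.990)/(22.4+5.11) = 157.6/27.51 = 5.729 mg/L.
Mixed L₀ = (22.4×2.06 + 5.11×205)/(27.51) = 1094/27.51 = 39.76 mg/L.
Initial deficit D₀ = C_s − DO₀ = 8.68 − 5.729 = 2.951 mg/L.
t_c = (1/0.5780) ln[(0.855/0.277)(1 − 2.951×0.5780/(0.277×39.76))] = 1.730 × ln(2.609) = 1.659 d.
D_c = (0.277/0.855) × 39.76 × e^(−0.277×1.659) = 0.3240 × 39.76 × 0.6316 = 8.135 mg/L.
Minimum DO = 8.68 − 8.135 = 0.5449 mg/L.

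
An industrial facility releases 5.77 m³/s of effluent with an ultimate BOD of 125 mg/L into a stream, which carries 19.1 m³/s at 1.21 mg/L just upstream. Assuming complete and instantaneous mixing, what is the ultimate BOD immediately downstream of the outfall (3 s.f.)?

29.9 mg/L

Flow-weighted mixing: C = (Q_r C_r + Q_w C_w)/(Q_r + Q_w)
= (19.1×1.21 + 5.77×125)/(19.1 + 5.77) = 744.4/24.87 = 29.93 mg/L.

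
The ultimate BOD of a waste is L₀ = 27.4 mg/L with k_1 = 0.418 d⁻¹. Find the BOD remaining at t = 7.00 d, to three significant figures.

L_t = L₀ e^(−k_1 t) = 27.4 × e^(−0.418×7.00) = 27.4 × 0.05361 = 1.469 mg/L.

L ≈ 1.47 mg/L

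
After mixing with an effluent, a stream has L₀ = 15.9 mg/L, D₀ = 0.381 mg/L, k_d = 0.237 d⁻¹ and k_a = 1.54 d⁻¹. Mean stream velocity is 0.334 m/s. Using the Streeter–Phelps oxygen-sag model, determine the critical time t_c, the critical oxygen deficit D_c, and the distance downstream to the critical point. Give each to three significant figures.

t_c = [1/(k_a−k_d)] ln[(k_a/k_d)(1 − D₀(k_a−k_d)/(k_d L₀))]
= [1/(1.54−0.237)] ln[(1.54/0.237)(1 − 0.381×1.303/(0.237×15.9))]
= (1/1.303) ln[6.498 × 0.8683] = 0.7675 × ln(5.642) = 0.7675 × 1.730 = 1.328 d.
D_c = (k_d/k_a) L₀ e^(−k_d t_c) = (0.237/1.54) × 15.9 × e^(−0.237×1.328) = 0.1539 × 15.9 × 0.7300 = 1.786 mg/L.
x_c = v t_c = 0.334 m/s × 1.328 d × 86400 s/d = 38320 m ≈ 38.3 km.

t_c ≈ 1.33 d; D_c ≈ 1.79 mg/L; x_c ≈ 38.3 km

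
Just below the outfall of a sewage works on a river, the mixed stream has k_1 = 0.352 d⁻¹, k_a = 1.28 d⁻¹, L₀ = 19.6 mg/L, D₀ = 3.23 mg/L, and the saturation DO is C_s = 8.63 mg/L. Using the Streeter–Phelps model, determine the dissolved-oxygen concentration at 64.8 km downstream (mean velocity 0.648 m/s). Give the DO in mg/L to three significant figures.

Travel time t = x/v = 64.8 km / (0.648 m/s) = 64800 m / 0.648 m/s = 100000 s = 1.157 d.
k_1 L₀/(k_a−k_1) = 0.352×19.6/(1.28−0.352) = 6.899/0.9280 = 7.434 mg/L.
e^(−k_1 t) = e^(−0.352×1.157) = 0.6654; e^(−k_a t) = e^(−1.28×1.157) = 0.2273.
D = 7.434 × (0.6654 − 0.2273) + 3.23 × 0.2273 = 3.257 + 0.7342 = 3.991 mg/L.
DO = C_s − D = 8.63 − 3.991 = 4.639 mg/L.

DO ≈ 4.64 mg/L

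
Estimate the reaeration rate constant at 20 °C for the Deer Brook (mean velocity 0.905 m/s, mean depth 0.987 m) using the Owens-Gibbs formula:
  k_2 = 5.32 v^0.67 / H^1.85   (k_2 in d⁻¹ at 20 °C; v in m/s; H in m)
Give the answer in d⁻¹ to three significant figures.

k_2 ≈ 5.10 d⁻¹

k_2 = 5.32 × 0.905^0.67 / 0.987^1.85 = 5.32 × 0.9353 / 0.9761 = 5.098 d⁻¹.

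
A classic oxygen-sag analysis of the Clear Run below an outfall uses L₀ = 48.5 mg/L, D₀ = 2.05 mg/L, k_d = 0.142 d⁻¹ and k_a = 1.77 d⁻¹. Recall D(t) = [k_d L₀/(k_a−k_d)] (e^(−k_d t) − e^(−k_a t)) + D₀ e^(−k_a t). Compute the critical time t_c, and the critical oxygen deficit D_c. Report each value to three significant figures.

With k_a/k_d = 12.46 and 1 − D₀(k_a−k_d)/(k_d L₀) = 0.5154,
t_c = ln(12.46 × 0.5154) / (1.77 − 0.142) = ln(6.424) / 1.628 = 1.860/1.628 = 1.143 d.
D_c = (k_d/k_a) L₀ e^(−k_d t_c) = (0.142/1.77) × 48.5 × e^(−0.142×1.143) = 0.08023 × 48.5 × 0.8502 = 3.308 mg/L.

t_c ≈ 1.14 d; D_c ≈ 3.31 mg/L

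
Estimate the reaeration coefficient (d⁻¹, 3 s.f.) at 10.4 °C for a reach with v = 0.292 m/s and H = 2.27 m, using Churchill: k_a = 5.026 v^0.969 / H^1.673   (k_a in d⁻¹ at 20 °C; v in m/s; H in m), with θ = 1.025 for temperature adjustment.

k_a(20) = 5.026 × 0.292^0.969 / 2.27^1.673 = 5.026 × 0.3034 / 3.941 = 0.3869 d⁻¹.
k_a(10.4) = 0.3869 × 1.025^(10.4−20) = 0.3869 × 0.7890 = 0.3052 d⁻¹.

k_a ≈ 0.305 d⁻¹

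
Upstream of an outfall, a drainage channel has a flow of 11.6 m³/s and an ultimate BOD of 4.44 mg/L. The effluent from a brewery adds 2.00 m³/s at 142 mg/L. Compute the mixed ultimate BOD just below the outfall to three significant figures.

Flow-weighted mixing: C = (Q_r C_r + Q_w C_w)/(Q_r + Q_w)
= (11.6×4.44 + 2.00×142)/(11.6 + 2.00) = 335.5/13.60 = 24.67 mg/L.

24.7 mg/L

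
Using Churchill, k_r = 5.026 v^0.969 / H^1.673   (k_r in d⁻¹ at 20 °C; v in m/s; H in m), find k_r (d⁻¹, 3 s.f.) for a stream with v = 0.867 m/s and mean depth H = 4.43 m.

k_r ≈ 0.363 d⁻¹

k_r = 5.026 × 0.867^0.969 / 4.43^1.673 = 5.026 × 0.8708 / 12.06 = 0.3629 d⁻¹.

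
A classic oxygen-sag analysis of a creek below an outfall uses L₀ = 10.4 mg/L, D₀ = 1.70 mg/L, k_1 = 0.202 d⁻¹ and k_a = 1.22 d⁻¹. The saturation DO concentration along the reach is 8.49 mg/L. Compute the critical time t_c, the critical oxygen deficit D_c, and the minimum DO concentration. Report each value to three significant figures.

t_c ≈ 0.0612 d; D_c ≈ 1.70 mg/L; min DO ≈ 6.79 mg/L

With k_a/k_1 = 6.040 and 1 − D₀(k_a−k_1)/(k_1 L₀) = 0.1762,
t_c = ln(6.040 × 0.1762) / (1.22 − 0.202) = ln(1.064) / 1.018 = 0.06231/1.018 = 0.06121 d.
D_c = (k_1/k_a) L₀ e^(−k_1 t_c) = (0.202/1.22) × 10.4 × e^(−0.202×0.06121) = 0.1656 × 10.4 × 0.9877 = 1.701 mg/L.
Minimum DO = C_s − D_c = 8.49 − 1.701 = 6.789 mg/L.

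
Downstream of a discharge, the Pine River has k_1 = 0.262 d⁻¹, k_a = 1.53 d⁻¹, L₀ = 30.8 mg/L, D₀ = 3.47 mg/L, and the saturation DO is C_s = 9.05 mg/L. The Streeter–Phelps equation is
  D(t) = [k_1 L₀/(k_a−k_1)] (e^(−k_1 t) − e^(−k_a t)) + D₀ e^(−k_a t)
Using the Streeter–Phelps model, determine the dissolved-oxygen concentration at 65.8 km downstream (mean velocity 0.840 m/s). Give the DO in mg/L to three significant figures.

Travel time t = x/v = 65.8 km / (0.840 m/s) = 65800 m / 0.840 m/s = 78330 s = 0.9066 d.
k_1 L₀/(k_a−k_1) = 0.262×30.8/(1.53−0.262) = 8.070/1.268 = 6.364 mg/L.
e^(−k_1 t) = e^(−0.262×0.9066) = 0.7886; e^(−k_a t) = e^(−1.53×0.9066) = 0.2498.
D = 6.364 × (0.7886 − 0.2498) + 3.47 × 0.2498 = 3.429 + 0.8668 = 4.296 mg/L.
DO = C_s − D = 9.05 − 4.296 = 4.754 mg/L.

DO ≈ 4.75 mg/L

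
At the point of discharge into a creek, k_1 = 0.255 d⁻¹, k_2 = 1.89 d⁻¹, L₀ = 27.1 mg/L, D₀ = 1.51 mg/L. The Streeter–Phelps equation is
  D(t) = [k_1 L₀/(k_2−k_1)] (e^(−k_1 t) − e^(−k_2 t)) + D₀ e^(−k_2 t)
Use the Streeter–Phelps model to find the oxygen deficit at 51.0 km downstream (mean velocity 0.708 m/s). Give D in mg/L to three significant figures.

Travel time t = x/v = 51.0 km / (0.708 m/s) = 51000 m / 0.708 m/s = 72030 s = 0.8337 d.
k_1 L₀/(k_2−k_1) = 0.255×27.1/(1.89−0.255) = 6.911/1.635 = 4.227 mg/L.
e^(−k_1 t) = e^(−0.255×0.8337) = 0.8085; e^(−k_2 t) = e^(−1.89×0.8337) = 0.2069.
D = 4.227 × (0.8085 − 0.2069) + 1.51 × 0.2069 = 2.543 + 0.3123 = 2.855 mg/L.

D ≈ 2.86 mg/L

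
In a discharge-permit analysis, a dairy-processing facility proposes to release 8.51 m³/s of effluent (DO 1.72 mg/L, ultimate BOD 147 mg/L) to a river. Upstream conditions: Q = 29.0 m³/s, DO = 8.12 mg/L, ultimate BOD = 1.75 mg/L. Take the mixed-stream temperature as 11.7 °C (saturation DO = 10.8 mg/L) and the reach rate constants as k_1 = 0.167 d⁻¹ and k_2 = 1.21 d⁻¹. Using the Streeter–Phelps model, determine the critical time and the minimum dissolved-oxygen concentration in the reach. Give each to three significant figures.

t_c ≈ 0.594 d; minimum DO ≈ 6.46 mg/L

Mixed DO = (29.0×8.12 + 8.51×1.72)/(29.0+8.51) = 250.1/37.51 = 6.668 mg/L.
Mixed L₀ = (29.0×1.75 + 8.51×147)/(37.51) = 1302/37.51 = 34.70 mg/L.
Initial deficit D₀ = C_s − DO₀ = 10.8 − 6.668 = 4.132 mg/L.
t_c = (1/1.043) ln[(1.21/0.167)(1 − 4.132×1.043/(0.167×34.70))] = 0.9588 × ln(1.858) = 0.5937 d.
D_c = (0.167/1.21) × 34.70 × e^(−0.167×0.5937) = 0.1380 × 34.70 × 0.9056 = 4.338 mg/L.
Minimum DO = 10.8 − 4.338 = 6.462 mg/L.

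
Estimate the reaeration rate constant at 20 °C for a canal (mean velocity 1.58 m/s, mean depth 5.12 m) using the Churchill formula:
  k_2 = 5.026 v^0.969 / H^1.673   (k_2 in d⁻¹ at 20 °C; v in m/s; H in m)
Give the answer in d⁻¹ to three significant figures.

k_2 = 5.026 × 1.58^0.969 / 5.12^1.673 = 5.026 × 1.558 / 15.37 = 0.5095 d⁻¹.

k_2 ≈ 0.509 d⁻¹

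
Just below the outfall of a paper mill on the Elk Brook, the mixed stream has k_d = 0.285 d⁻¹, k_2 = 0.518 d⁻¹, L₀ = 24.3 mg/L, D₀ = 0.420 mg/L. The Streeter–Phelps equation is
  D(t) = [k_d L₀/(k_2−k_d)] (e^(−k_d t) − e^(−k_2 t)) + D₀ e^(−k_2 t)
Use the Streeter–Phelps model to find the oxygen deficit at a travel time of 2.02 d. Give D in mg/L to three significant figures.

k_d L₀/(k_2−k_d) = 0.285×24.3/(0.518−0.285) = 6.925/0.2330 = 29.72 mg/L.
e^(−k_d t) = e^(−0.285×2.020) = 0.5623; e^(−k_2 t) = e^(−0.518×2.020) = 0.3512.
D = 29.72 × (0.5623 − 0.3512) + 0.420 × 0.3512 = 6.274 + 0.1475 = 6.422 mg/L.

D ≈ 6.42 mg/L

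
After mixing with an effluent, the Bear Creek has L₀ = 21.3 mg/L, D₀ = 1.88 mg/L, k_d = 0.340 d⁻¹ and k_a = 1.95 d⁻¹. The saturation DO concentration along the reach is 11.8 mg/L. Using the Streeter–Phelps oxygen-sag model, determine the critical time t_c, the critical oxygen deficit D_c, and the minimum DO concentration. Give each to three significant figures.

t_c = [1/(k_a−k_d)] ln[(k_a/k_d)(1 − D₀(k_a−k_d)/(k_d L₀))]
= [1/(1.95−0.340)] ln[(1.95/0.340)(1 − 1.88×1.610/(0.340×21.3))]
= (1/1.610) ln[5.735 × 0.5820] = 0.6211 × ln(3.338) = 0.6211 × 1.205 = 0.7487 d.
L(t_c) = L₀ e^(−k_d t_c) = 21.3 × 0.7753 = 16.51 mg/L, and at the critical point k_a D_c = k_d L, so D_c = (0.340/1.95) × 16.51 = 2.879 mg/L.
Minimum DO = C_s − D_c = 11.8 − 2.879 = 8.921 mg/L.

t_c ≈ 0.749 d; D_c ≈ 2.88 mg/L; min DO ≈ 8.92 mg/L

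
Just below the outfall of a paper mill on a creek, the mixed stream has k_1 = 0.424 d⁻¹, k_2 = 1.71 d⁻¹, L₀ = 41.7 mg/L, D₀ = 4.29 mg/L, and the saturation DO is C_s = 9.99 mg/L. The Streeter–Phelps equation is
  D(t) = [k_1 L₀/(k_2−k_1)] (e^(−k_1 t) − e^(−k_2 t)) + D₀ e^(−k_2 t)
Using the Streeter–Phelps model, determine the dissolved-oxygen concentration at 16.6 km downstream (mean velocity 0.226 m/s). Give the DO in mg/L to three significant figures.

Travel time t = x/v = 16.6 km / (0.226 m/s) = 16600 m / 0.226 m/s = 73450 s = 0.8501 d.
k_1 L₀/(k_2−k_1) = 0.424×41.7/(1.71−0.424) = 17.68/1.286 = 13.75 mg/L.
e^(−k_1 t) = e^(−0.424×0.8501) = 0.6974; e^(−k_2 t) = e^(−1.71×0.8501) = 0.2337.
D = 13.75 × (0.6974 − 0.2337) + 4.29 × 0.2337 = 6.375 + 1.003 = 7.377 mg/L.
DO = C_s − D = 9.99 − 7.377 = 2.613 mg/L.

DO ≈ 2.61 mg/L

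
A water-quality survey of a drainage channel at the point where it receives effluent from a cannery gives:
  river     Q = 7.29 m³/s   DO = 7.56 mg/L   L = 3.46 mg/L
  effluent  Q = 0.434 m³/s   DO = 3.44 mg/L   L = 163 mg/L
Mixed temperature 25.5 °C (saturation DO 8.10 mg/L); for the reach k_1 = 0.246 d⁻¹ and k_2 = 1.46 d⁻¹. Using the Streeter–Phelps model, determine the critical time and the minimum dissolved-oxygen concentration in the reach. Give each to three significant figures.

t_c ≈ 1.17 d; minimum DO ≈ 6.53 mg/L

Mixed DO = (7.29×7.56 + 0.434×3.44)/(7.29+0.434) = 56.61/7.724 = 7.329 mg/L.
Mixed L₀ = (7.29×3.46 + 0.434×163)/(7.724) = 95.97/7.724 = 12.42 mg/L.
Initial deficit D₀ = C_s − DO₀ = 8.10 − 7.329 = 0.7715 mg/L.
t_c = (1/1.214) ln[(1.46/0.246)(1 − 0.7715×1.214/(0.246×12.42))] = 0.8237 × ln(4.116) = 1.166 d.
D_c = (0.246/1.46) × 12.42 × e^(−0.246×1.166) = 0.1685 × 12.42 × 0.7507 = 1.572 mg/L.
Minimum DO = 8.10 − 1.572 = 6.528 mg/L.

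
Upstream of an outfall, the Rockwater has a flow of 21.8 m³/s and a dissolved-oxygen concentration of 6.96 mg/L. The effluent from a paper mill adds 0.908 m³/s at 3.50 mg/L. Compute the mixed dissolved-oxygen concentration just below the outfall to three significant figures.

6.82 mg/L

Flow-weighted mixing: C = (Q_r C_r + Q_w C_w)/(Q_r + Q_w)
= (21.8×6.96 + 0.908×3.50)/(21.8 + 0.908) = 154.9/22.71 = 6.822 mg/L.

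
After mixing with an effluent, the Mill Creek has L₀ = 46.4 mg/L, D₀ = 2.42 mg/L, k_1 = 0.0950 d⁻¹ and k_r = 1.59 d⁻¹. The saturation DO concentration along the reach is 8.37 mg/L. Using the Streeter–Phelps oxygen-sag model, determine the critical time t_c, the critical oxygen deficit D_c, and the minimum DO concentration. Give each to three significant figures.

t_c ≈ 0.735 d; D_c ≈ 2.59 mg/L; min DO ≈ 5.78 mg/L

At the critical point dD/dt = 0, so k_1 L₀ e^(−k_1 t) = k_r D. Substituting D(t) from the Streeter–Phelps equation and solving for t gives
t_c = ln[(k_r/k_1)(1 − D₀(k_r−k_1)/(k_1 L₀))] / (k_r−k_1).
Here k_r−k_1 = 1.495 d⁻¹ and 1 − D₀(k_r−k_1)/(k_1 L₀) = 1 − 2.42×1.495/(0.0950×46.4) = 0.1792, so
t_c = ln(16.74 × 0.1792) / 1.495 = 1.099 / 1.495 = 0.7348 d.
L(t_c) = L₀ e^(−k_1 t_c) = 46.4 × 0.9326 = 43.27 mg/L, and at the critical point k_r D_c = k_1 L, so D_c = (0.0950/1.59) × 43.27 = 2.585 mg/L.
Minimum DO = C_s − D_c = 8.37 − 2.585 = 5.785 mg/L.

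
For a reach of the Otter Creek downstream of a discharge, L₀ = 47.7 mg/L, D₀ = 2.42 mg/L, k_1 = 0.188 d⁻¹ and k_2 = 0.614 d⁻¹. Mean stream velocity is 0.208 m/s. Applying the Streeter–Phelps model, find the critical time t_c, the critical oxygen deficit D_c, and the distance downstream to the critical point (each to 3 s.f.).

With k_2/k_1 = 3.266 and 1 − D₀(k_2−k_1)/(k_1 L₀) = 0.8850,
t_c = ln(3.266 × 0.8850) / (0.614 − 0.188) = ln(2.891) / 0.4260 = 1.061/0.4260 = 2.492 d.
L(t_c) = L₀ e^(−k_1 t_c) = 47.7 × 0.6260 = 29.86 mg/L, and at the critical point k_2 D_c = k_1 L, so D_c = (0.188/0.614) × 29.86 = 9.143 mg/L.
x_c = v t_c = 0.208 m/s × 2.492 d × 86400 s/d = 44780 m ≈ 44.8 km.

t_c ≈ 2.49 d; D_c ≈ 9.14 mg/L; x_c ≈ 44.8 km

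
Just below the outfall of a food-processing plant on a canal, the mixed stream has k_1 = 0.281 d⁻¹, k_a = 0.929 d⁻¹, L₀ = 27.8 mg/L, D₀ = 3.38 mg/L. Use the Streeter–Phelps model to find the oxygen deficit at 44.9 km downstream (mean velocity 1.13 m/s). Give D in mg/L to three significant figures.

D ≈ 4.93 mg/L

Travel time t = x/v = 44.9 km / (1.13 m/s) = 44900 m / 1.13 m/s = 39730 s = 0.4599 d.
k_1 L₀/(k_a−k_1) = 0.281×27.8/(0.929−0.281) = 7.812/0.6480 = 12.06 mg/L.
e^(−k_1 t) = e^(−0.281×0.4599) = 0.8788; e^(−k_a t) = e^(−0.929×0.4599) = 0.6523.
D = 12.06 × (0.8788 − 0.6523) + 3.38 × 0.6523 = 2.730 + 2.205 = 4.935 mg/L.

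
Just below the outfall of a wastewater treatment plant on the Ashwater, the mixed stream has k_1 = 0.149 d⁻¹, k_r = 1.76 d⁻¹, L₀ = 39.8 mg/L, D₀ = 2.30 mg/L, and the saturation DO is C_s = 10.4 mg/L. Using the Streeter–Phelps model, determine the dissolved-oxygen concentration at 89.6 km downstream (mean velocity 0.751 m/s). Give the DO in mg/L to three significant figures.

Travel time t = x/v = 89.6 km / (0.751 m/s) = 89600 m / 0.751 m/s = 119300 s = 1.381 d.
k_1 L₀/(k_r−k_1) = 0.149×39.8/(1.76−0.149) = 5.930/1.611 = 3.681 mg/L.
e^(−k_1 t) = e^(−0.149×1.381) = 0.8140; e^(−k_r t) = e^(−1.76×1.381) = 0.08801.
D = 3.681 × (0.8140 − 0.08801) + 2.30 × 0.08801 = 2.673 + 0.2024 = 2.875 mg/L.
DO = C_s − D = 10.4 − 2.875 = 7.525 mg/L.

DO ≈ 7.53 mg/L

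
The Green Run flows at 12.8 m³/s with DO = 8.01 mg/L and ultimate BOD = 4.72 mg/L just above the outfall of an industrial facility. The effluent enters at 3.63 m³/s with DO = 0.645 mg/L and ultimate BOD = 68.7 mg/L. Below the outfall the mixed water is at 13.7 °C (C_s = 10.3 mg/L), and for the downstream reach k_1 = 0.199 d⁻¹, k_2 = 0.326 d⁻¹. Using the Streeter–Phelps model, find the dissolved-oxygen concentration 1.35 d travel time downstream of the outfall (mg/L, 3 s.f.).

Mixed DO = (12.8×8.01 + 3.63×0.645)/(12.8+3.63) = 104.9/16.43 = 6.383 mg/L.
Mixed L₀ = (12.8×4.72 + 3.63×68.7)/(16.43) = 309.8/16.43 = 18.86 mg/L.
Initial deficit D₀ = C_s − DO₀ = 10.3 − 6.383 = 3.917 mg/L.
D(1.35) = [0.199×18.86/(0.326−0.199)](e^(−0.199×1.35) − e^(−0.326×1.35)) + 3.917 e^(−0.326×1.35)
= 29.55 × (0.7644 − 0.6440) + 3.917 × 0.6440 = 6.081 mg/L.
DO = 10.3 − 6.081 = 4.219 mg/L.

DO ≈ 4.22 mg/L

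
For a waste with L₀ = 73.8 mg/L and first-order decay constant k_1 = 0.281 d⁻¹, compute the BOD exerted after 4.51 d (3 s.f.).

y ≈ 53.0 mg/L

y_t = L₀(1 − e^(−k_1 t)) = 73.8 × (1 − e^(−0.281×4.51))
= 73.8 × (1 − 0.2816) = 73.8 × 0.7184 = 53.02 mg/L.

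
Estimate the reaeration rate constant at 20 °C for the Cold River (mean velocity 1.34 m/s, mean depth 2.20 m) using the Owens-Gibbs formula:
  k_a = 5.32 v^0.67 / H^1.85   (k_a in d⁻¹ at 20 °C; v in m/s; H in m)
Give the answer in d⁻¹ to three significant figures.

k_a = 5.32 × 1.34^0.67 / 2.20^1.85 = 5.32 × 1.217 / 4.300 = 1.505 d⁻¹.

k_a ≈ 1.51 d⁻¹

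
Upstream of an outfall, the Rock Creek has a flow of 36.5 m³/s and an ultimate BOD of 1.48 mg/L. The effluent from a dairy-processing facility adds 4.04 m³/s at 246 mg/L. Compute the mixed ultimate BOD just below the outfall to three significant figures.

25.8 mg/L

Flow-weighted mixing: C = (Q_r C_r + Q_w C_w)/(Q_r + Q_w)
= (36.5×1.48 + 4.04×246)/(36.5 + 4.04) = 1048/40.54 = 25.85 mg/L.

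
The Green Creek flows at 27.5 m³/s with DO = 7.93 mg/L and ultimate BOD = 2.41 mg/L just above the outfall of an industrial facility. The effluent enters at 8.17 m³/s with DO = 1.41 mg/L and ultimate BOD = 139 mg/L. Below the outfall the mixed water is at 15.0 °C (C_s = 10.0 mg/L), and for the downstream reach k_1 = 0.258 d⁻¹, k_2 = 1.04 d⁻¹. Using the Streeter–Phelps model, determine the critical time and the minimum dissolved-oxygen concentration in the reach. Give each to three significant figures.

t_c ≈ 1.29 d; minimum DO ≈ 4.01 mg/L

Mixed DO = (27.5×7.93 + 8.17×1.41)/(27.5+8.17) = 229.6/35.67 = 6.437 mg/L.
Mixed L₀ = (27.5×2.41 + 8.17×139)/(35.67) = 1202/35.67 = 33.70 mg/L.
Initial deficit D₀ = C_s − DO₀ = 10.0 − 6.437 = 3.563 mg/L.
t_c = (1/0.7820) ln[(1.04/0.258)(1 − 3.563×0.7820/(0.258×33.70))] = 1.279 × ln(2.739) = 1.288 d.
D_c = (0.258/1.04) × 33.70 × e^(−0.258×1.288) = 0.2481 × 33.70 × 0.7172 = 5.995 mg/L.
Minimum DO = 10.0 − 5.995 = 4.005 mg/L.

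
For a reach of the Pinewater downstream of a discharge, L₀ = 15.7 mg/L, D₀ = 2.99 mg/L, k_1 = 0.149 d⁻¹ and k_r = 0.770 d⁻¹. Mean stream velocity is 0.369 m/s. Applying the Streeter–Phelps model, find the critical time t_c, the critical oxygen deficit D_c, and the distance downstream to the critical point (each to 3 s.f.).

t_c = [1/(k_r−k_1)] ln[(k_r/k_1)(1 − D₀(k_r−k_1)/(k_1 L₀))]
= [1/(0.770−0.149)] ln[(0.770/0.149)(1 − 2.99×0.6210/(0.149×15.7))]
= (1/0.6210) ln[5.168 × 0.2063] = 1.610 × ln(1.066) = 1.610 × 0.06384 = 0.1028 d.
D_c = (k_1/k_r) L₀ e^(−k_1 t_c) = (0.149/0.770) × 15.7 × e^(−0.149×0.1028) = 0.1935 × 15.7 × 0.9848 = 2.992 mg/L.
x_c = v t_c = 0.369 m/s × 0.1028 d × 86400 s/d = 3277 m ≈ 3.28 km.

t_c ≈ 0.103 d; D_c ≈ 2.99 mg/L; x_c ≈ 3.28 km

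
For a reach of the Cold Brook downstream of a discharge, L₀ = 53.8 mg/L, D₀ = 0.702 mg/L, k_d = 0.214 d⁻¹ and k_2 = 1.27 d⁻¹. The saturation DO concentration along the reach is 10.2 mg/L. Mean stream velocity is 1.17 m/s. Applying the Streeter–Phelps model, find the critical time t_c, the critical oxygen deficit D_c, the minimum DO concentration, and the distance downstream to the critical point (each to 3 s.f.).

t_c ≈ 1.62 d; D_c ≈ 6.41 mg/L; min DO ≈ 3.79 mg/L; x_c ≈ 164 km

t_c = [1/(k_2−k_d)] ln[(k_2/k_d)(1 − D₀(k_2−k_d)/(k_d L₀))]
= [1/(1.27−0.214)] ln[(1.27/0.214)(1 − 0.702×1.056/(0.214×53.8))]
= (1/1.056) ln[5.935 × 0.9356] = 0.9470 × ln(5.552) = 0.9470 × 1.714 = 1.623 d.
L(t_c) = L₀ e^(−k_d t_c) = 53.8 × 0.7065 = 38.01 mg/L, and at the critical point k_2 D_c = k_d L, so D_c = (0.214/1.27) × 38.01 = 6.405 mg/L.
Minimum DO = C_s − D_c = 10.2 − 6.405 = 3.795 mg/L.
x_c = v t_c = 1.17 m/s × 1.623 d × 86400 s/d = 164100 m ≈ 164 km.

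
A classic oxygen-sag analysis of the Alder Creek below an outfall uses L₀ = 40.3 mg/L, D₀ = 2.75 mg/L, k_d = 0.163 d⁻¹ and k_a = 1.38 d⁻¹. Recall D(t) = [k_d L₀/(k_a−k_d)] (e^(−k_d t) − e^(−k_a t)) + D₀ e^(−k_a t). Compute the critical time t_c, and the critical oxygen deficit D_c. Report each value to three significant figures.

With k_a/k_d = 8.466 and 1 − D₀(k_a−k_d)/(k_d L₀) = 0.4905,
t_c = ln(8.466 × 0.4905) / (1.38 − 0.163) = ln(4.153) / 1.217 = 1.424/1.217 = 1.170 d.
D_c = (k_d/k_a) L₀ e^(−k_d t_c) = (0.163/1.38) × 40.3 × e^(−0.163×1.170) = 0.1181 × 40.3 × 0.8264 = 3.934 mg/L.

t_c ≈ 1.17 d; D_c ≈ 3.93 mg/L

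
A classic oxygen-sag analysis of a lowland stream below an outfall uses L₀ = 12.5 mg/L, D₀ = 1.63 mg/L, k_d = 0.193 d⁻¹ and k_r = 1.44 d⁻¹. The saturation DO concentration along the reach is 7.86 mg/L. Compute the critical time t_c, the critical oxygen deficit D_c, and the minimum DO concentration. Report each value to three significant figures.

At the critical point dD/dt = 0, so k_d L₀ e^(−k_d t) = k_r D. Substituting D(t) from the Streeter–Phelps equation and solving for t gives
t_c = ln[(k_r/k_d)(1 − D₀(k_r−k_d)/(k_d L₀))] / (k_r−k_d).
Here k_r−k_d = 1.247 d⁻¹ and 1 − D₀(k_r−k_d)/(k_d L₀) = 1 − 1.63×1.247/(0.193×12.5) = 0.1575, so
t_c = ln(7.461 × 0.1575) / 1.247 = 0.1612 / 1.247 = 0.1292 d.
D_c = (k_d/k_r) L₀ e^(−k_d t_c) = (0.193/1.44) × 12.5 × e^(−0.193×0.1292) = 0.1340 × 12.5 × 0.9754 = 1.634 mg/L.
Minimum DO = C_s − D_c = 7.86 − 1.634 = 6.226 mg/L.

t_c ≈ 0.129 d; D_c ≈ 1.63 mg/L; min DO ≈ 6.23 mg/L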